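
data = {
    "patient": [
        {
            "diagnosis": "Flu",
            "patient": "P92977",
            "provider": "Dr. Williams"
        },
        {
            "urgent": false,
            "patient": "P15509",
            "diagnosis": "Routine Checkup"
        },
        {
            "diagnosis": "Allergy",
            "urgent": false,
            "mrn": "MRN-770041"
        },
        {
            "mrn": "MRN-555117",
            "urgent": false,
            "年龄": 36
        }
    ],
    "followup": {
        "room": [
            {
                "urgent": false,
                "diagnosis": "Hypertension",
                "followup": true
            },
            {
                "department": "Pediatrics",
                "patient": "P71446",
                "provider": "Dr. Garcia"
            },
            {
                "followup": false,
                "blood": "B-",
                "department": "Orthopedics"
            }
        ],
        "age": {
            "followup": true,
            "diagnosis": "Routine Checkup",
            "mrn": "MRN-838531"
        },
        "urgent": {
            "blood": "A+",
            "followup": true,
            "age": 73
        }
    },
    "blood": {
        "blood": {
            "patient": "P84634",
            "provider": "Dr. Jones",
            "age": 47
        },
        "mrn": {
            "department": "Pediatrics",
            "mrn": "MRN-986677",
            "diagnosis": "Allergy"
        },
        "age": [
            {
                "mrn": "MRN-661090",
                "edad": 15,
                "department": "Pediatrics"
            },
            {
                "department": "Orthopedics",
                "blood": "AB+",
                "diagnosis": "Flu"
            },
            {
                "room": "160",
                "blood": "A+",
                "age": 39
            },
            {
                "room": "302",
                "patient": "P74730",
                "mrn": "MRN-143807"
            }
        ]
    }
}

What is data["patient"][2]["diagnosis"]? "Allergy"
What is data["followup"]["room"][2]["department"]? "Orthopedics"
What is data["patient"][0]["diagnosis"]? "Flu"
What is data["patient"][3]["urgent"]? False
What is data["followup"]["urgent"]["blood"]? "A+"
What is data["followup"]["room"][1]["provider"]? "Dr. Garcia"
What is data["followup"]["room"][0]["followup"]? True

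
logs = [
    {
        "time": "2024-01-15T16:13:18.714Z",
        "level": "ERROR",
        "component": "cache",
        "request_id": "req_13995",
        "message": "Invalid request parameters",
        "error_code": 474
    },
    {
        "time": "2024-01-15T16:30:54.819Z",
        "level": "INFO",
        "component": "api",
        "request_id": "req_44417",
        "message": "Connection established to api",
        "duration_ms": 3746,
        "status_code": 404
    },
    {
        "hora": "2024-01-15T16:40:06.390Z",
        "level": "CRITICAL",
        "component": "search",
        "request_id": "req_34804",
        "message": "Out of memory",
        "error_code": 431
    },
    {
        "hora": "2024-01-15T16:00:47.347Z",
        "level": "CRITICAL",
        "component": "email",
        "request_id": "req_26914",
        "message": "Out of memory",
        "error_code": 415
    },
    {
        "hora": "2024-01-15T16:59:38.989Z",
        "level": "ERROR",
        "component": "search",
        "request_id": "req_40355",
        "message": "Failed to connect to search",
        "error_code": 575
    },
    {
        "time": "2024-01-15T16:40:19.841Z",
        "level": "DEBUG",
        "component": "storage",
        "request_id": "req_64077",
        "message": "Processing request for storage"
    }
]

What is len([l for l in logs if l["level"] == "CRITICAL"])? 2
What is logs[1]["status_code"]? 404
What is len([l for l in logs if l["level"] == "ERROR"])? 2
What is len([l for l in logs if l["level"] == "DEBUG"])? 1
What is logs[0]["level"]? "ERROR"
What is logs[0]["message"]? "Invalid request parameters"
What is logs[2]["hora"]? "2024-01-15T16:40:06.390Z"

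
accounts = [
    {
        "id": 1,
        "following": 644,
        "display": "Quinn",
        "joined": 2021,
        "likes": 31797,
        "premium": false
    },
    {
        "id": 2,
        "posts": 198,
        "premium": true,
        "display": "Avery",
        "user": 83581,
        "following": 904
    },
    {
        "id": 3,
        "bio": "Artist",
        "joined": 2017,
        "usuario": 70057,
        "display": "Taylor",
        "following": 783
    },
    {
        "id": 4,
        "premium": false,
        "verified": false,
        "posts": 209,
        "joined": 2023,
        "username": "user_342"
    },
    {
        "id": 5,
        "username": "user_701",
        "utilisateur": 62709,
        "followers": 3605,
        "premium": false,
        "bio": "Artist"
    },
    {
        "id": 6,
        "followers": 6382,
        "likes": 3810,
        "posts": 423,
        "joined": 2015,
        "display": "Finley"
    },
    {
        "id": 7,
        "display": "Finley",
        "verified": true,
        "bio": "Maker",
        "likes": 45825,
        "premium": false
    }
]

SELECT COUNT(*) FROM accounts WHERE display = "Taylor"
1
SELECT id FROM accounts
[1, 2, 3, 4, 5, 6, 7]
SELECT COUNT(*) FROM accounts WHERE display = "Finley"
2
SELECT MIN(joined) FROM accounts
2015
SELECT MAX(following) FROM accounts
904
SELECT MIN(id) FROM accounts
1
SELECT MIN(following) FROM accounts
644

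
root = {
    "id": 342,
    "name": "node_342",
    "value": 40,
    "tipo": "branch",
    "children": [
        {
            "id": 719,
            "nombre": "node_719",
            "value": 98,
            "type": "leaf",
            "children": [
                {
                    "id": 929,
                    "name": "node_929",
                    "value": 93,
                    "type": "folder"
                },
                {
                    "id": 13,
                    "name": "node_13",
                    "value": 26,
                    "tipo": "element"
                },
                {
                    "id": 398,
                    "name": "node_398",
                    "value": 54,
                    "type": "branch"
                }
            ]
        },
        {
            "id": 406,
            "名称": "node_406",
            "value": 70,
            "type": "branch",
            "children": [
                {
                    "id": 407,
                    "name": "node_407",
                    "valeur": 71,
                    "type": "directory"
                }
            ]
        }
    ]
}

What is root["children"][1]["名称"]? "node_406"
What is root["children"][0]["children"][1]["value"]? 26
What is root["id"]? 342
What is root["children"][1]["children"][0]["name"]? "node_407"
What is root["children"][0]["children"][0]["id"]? 929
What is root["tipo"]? "branch"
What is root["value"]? 40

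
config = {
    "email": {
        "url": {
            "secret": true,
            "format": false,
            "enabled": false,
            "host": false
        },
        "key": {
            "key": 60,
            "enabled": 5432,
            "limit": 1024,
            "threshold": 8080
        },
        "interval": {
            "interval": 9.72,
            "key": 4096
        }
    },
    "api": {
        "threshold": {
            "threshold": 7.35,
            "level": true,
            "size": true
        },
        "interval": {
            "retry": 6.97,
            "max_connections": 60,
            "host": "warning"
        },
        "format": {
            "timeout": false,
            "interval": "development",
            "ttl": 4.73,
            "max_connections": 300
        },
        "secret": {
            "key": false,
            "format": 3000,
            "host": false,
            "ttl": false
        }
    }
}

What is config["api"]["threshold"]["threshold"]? 7.35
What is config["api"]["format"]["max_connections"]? 300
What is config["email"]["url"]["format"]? False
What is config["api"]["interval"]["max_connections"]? 60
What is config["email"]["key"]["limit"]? 1024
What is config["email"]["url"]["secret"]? True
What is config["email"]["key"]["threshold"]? 8080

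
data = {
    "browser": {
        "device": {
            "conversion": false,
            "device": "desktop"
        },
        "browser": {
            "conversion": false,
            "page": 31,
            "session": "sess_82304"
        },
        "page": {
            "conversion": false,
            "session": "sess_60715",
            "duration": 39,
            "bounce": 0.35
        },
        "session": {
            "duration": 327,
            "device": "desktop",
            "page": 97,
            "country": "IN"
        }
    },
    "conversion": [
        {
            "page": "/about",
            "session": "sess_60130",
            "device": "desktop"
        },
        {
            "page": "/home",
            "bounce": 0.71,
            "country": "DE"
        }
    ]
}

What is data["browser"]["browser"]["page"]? 31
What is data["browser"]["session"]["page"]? 97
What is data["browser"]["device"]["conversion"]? False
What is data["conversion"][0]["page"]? "/about"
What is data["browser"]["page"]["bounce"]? 0.35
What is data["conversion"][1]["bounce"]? 0.71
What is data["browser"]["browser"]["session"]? "sess_82304"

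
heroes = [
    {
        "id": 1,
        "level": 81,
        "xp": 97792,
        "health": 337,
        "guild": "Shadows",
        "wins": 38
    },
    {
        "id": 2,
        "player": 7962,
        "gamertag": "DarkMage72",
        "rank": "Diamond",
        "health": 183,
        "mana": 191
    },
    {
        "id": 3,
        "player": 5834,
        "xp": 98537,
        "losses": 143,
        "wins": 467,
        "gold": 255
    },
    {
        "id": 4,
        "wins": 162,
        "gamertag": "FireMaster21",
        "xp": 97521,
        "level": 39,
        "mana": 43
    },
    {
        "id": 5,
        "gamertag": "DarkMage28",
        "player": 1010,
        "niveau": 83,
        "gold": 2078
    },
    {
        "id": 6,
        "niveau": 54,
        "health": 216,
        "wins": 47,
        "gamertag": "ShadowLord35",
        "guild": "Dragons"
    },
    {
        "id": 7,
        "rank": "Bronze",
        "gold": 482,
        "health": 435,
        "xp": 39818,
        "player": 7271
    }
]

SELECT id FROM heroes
[1, 2, 3, 4, 5, 6, 7]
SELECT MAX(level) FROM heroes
81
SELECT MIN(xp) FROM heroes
39818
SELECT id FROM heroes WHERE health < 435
[1, 2, 6]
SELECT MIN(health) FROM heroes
183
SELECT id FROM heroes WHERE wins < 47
[1]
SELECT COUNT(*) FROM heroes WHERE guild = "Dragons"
1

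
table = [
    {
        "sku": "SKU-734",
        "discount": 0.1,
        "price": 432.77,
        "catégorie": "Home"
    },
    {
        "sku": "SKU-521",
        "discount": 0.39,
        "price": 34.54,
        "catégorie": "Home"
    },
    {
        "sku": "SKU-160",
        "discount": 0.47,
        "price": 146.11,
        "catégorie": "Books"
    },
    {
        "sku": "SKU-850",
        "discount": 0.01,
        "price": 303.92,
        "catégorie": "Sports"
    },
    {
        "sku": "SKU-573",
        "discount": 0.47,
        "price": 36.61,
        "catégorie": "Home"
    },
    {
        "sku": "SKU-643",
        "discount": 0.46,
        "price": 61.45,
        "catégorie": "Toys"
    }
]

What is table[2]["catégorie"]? "Books"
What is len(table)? 6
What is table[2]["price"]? 146.11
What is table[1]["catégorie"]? "Home"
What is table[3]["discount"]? 0.01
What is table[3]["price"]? 303.92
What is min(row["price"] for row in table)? 34.54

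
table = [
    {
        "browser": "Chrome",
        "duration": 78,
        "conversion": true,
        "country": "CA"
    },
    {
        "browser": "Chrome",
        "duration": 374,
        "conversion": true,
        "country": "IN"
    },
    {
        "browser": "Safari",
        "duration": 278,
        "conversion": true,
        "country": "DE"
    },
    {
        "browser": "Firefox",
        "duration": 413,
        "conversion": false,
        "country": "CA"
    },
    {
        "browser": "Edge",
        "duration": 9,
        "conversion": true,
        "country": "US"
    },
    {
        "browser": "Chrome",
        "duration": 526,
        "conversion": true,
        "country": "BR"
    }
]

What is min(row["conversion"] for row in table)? False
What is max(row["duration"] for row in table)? 526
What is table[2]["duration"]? 278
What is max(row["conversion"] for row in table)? True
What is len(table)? 6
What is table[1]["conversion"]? True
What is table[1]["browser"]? "Chrome"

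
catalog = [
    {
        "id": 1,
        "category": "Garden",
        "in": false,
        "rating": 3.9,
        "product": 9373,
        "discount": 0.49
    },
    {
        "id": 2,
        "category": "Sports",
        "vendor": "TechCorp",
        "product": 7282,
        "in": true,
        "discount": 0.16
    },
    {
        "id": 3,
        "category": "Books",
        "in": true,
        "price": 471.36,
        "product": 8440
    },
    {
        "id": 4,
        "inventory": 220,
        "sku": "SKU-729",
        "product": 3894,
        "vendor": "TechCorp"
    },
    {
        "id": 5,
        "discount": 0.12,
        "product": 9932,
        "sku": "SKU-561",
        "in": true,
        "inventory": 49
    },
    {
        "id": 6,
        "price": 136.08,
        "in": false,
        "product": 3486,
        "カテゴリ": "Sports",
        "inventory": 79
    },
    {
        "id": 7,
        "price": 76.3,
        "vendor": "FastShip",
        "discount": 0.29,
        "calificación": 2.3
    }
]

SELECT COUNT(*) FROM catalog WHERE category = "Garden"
1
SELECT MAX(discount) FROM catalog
0.49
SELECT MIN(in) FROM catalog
False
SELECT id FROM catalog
[1, 2, 3, 4, 5, 6, 7]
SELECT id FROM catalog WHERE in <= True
[1, 2, 3, 5, 6]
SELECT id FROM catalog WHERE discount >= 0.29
[1, 7]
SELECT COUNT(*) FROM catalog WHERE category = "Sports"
1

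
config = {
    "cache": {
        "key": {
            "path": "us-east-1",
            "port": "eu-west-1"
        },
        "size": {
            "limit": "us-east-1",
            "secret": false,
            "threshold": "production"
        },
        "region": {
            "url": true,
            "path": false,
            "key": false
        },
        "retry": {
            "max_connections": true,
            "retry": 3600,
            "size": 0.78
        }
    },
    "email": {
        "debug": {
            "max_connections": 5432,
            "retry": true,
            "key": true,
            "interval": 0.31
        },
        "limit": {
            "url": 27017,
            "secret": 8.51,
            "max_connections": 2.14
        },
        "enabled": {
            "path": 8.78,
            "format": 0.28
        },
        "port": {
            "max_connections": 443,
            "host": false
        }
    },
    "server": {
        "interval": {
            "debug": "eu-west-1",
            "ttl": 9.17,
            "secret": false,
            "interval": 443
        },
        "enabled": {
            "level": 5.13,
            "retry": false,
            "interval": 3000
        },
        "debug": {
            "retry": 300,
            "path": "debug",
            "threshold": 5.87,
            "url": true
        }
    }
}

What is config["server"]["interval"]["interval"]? 443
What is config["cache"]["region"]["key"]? False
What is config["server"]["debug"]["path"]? "debug"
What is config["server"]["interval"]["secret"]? False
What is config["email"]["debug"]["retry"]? True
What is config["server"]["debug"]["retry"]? 300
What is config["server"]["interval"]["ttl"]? 9.17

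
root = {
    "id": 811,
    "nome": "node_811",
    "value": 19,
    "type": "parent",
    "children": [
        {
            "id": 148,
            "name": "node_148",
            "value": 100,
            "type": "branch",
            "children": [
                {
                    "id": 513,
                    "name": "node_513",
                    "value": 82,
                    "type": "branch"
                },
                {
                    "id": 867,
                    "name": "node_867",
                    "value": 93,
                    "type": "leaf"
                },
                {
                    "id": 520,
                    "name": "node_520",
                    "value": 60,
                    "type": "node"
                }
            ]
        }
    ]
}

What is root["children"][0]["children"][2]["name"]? "node_520"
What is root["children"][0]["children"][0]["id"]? 513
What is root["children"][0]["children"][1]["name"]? "node_867"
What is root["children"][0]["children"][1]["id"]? 867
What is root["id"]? 811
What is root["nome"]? "node_811"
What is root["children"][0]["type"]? "branch"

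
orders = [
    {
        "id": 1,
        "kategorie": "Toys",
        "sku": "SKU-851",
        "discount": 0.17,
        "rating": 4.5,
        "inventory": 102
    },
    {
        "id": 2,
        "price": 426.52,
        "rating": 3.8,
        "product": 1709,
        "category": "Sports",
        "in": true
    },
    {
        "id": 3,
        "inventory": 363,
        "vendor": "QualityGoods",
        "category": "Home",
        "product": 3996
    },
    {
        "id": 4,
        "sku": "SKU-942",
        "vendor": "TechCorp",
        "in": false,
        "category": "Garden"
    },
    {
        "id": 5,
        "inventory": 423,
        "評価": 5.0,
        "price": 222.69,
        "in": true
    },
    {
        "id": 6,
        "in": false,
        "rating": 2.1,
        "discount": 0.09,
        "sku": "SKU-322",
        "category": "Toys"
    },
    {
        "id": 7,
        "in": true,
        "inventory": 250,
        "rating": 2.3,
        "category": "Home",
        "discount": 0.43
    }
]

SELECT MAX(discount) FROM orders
0.43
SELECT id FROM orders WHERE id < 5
[1, 2, 3, 4]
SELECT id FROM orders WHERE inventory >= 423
[5]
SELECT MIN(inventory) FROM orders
102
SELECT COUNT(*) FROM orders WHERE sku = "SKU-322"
1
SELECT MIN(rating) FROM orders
2.1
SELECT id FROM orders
[1, 2, 3, 4, 5, 6, 7]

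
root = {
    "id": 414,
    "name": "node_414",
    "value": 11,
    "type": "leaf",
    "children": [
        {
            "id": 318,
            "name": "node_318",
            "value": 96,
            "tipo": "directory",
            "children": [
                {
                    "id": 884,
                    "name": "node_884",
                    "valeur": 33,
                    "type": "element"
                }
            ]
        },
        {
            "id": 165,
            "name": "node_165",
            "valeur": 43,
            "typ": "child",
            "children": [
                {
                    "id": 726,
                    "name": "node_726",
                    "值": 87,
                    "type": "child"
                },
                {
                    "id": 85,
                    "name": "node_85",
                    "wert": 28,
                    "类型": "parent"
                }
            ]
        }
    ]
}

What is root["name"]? "node_414"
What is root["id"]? 414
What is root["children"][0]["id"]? 318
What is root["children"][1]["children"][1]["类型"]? "parent"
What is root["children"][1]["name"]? "node_165"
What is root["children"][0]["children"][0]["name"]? "node_884"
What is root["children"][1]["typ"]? "child"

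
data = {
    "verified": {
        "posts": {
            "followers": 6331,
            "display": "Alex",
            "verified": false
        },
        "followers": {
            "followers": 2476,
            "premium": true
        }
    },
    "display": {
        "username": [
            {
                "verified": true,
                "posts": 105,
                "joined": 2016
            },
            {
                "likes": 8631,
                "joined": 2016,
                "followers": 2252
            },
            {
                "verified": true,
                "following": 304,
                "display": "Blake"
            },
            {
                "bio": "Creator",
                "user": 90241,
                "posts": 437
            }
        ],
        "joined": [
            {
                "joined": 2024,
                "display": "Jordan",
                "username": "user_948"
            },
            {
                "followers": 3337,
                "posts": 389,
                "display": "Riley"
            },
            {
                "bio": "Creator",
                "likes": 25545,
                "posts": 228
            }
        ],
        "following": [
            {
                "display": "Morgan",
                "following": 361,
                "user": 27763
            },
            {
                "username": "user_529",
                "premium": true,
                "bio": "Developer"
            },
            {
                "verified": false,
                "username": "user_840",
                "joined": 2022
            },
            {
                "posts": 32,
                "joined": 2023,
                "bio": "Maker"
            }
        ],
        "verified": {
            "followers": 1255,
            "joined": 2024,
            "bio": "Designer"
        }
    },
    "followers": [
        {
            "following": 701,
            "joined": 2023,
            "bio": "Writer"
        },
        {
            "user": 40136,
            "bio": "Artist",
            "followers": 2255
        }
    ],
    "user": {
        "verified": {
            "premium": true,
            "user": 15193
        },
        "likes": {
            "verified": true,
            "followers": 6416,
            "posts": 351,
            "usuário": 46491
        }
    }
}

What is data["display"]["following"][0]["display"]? "Morgan"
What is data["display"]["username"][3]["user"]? 90241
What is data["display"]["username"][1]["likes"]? 8631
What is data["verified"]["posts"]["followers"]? 6331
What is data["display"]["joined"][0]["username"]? "user_948"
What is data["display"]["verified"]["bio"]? "Designer"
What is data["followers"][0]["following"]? 701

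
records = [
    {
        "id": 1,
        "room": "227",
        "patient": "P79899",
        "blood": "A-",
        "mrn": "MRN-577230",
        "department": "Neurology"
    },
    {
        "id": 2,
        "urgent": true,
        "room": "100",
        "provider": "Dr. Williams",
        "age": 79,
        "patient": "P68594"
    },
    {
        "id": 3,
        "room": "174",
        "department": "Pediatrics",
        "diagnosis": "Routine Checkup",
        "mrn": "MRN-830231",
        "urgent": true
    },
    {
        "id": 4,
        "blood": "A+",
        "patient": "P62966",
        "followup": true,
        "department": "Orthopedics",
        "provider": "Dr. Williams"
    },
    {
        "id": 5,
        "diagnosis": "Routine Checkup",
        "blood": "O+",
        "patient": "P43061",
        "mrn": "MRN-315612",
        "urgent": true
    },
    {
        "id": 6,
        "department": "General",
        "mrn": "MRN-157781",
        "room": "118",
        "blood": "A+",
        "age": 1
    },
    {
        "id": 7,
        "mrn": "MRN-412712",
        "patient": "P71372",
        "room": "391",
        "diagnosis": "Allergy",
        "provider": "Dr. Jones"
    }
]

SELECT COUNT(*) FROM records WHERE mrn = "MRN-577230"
1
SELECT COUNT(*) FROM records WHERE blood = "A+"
2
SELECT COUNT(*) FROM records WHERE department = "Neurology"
1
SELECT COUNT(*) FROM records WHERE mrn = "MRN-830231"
1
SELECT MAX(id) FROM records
7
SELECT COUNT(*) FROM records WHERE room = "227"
1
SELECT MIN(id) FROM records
1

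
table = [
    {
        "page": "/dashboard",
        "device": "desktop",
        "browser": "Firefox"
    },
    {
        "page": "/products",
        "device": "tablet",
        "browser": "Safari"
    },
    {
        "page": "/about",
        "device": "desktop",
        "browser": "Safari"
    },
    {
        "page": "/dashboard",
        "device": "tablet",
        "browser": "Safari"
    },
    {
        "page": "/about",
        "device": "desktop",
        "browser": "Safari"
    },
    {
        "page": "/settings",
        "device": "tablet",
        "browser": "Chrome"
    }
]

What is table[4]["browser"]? "Safari"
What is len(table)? 6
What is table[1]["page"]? "/products"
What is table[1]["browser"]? "Safari"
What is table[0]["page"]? "/dashboard"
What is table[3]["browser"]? "Safari"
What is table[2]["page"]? "/about"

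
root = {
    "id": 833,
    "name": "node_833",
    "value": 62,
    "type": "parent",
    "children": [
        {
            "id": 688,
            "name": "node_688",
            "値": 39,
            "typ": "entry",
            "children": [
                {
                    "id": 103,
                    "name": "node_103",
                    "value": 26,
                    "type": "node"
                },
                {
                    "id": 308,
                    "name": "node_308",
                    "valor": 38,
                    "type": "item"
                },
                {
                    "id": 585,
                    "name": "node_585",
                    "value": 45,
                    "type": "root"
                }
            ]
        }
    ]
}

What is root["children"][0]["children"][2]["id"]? 585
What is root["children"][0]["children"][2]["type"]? "root"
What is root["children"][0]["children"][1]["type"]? "item"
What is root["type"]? "parent"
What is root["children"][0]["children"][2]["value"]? 45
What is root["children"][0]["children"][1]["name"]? "node_308"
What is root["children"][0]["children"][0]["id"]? 103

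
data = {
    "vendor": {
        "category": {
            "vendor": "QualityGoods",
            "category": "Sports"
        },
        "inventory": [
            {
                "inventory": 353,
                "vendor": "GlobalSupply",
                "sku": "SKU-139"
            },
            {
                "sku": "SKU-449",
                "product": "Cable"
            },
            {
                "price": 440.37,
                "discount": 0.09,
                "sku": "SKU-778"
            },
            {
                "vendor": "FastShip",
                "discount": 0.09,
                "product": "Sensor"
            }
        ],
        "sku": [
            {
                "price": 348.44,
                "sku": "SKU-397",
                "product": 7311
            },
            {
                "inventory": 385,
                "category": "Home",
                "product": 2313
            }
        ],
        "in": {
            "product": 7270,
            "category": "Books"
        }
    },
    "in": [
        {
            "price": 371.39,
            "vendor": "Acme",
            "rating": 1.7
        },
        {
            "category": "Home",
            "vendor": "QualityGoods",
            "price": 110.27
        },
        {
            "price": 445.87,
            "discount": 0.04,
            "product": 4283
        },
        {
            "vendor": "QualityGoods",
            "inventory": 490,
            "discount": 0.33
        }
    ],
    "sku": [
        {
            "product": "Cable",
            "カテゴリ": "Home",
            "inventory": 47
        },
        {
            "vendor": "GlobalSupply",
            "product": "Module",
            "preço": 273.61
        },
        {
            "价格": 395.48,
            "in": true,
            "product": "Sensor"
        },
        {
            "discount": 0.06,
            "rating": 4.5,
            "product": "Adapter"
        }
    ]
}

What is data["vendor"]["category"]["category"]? "Sports"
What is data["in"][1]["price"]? 110.27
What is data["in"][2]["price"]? 445.87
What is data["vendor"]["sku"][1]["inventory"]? 385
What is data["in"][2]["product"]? 4283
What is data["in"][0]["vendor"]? "Acme"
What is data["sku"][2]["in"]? True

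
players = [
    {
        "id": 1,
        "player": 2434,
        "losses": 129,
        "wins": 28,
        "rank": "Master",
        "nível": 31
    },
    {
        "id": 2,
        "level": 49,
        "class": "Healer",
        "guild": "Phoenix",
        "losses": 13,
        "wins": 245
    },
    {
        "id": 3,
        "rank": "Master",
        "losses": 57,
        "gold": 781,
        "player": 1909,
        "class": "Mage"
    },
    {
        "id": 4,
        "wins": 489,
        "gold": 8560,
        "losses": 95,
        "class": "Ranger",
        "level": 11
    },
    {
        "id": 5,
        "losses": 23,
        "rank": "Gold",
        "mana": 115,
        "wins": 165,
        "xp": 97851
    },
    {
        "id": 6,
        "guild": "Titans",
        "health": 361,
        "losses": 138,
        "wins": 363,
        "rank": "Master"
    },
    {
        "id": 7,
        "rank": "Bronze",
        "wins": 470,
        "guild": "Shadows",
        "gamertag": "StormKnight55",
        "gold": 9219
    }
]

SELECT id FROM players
[1, 2, 3, 4, 5, 6, 7]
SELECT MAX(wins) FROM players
489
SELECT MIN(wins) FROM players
28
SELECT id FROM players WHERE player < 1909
[]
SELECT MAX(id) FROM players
7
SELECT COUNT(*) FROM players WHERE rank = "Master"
3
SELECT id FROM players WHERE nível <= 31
[1]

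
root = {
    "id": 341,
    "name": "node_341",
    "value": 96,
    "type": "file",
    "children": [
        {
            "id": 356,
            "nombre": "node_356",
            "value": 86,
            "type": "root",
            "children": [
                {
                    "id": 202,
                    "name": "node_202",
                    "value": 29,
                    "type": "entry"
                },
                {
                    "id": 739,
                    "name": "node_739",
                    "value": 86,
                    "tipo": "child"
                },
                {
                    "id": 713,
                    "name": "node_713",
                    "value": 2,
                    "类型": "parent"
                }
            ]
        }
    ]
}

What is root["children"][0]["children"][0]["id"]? 202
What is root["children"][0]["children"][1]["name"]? "node_739"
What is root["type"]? "file"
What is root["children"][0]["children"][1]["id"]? 739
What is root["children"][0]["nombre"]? "node_356"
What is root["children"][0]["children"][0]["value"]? 29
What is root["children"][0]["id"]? 356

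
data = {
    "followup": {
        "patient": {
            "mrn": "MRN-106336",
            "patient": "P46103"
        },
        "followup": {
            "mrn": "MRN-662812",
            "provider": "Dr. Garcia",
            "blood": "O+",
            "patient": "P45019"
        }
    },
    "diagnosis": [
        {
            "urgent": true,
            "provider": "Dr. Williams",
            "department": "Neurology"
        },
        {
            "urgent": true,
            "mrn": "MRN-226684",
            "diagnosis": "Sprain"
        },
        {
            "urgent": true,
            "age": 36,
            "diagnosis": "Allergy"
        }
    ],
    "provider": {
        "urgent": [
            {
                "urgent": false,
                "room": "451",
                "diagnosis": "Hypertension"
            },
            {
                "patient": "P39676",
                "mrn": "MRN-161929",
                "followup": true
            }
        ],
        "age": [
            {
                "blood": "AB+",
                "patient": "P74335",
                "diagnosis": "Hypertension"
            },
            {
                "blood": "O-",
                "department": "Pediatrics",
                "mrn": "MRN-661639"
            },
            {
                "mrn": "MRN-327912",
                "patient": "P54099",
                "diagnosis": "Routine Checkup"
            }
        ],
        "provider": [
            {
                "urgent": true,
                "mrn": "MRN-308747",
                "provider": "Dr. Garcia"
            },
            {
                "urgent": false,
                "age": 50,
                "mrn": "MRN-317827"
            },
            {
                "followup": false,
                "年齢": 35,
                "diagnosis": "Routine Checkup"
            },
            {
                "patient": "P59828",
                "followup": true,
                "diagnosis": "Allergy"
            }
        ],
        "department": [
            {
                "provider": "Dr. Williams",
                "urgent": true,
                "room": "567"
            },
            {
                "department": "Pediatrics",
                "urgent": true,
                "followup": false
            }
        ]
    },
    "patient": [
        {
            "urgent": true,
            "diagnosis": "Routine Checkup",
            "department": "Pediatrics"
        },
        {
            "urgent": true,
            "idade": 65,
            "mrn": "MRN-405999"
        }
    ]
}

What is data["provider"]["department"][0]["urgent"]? True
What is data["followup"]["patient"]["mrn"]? "MRN-106336"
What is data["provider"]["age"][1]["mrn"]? "MRN-661639"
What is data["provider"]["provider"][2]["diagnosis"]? "Routine Checkup"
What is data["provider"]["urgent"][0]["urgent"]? False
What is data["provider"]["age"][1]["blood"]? "O-"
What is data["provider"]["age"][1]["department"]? "Pediatrics"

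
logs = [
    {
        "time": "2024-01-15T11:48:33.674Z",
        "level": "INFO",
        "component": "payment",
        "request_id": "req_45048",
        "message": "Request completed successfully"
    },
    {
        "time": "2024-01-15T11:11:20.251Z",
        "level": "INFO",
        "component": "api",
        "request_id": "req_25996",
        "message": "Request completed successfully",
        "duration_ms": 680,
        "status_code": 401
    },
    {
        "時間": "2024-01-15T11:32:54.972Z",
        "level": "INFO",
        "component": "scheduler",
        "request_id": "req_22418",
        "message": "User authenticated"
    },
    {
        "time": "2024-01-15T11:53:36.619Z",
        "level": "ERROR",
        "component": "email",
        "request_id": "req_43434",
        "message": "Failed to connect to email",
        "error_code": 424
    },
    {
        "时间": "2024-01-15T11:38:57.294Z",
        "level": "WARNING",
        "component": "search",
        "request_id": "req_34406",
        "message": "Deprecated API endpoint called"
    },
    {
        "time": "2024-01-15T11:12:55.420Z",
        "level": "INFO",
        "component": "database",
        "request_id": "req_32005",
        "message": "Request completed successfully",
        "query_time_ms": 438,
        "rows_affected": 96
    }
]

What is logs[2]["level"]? "INFO"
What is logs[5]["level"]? "INFO"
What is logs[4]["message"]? "Deprecated API endpoint called"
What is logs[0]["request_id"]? "req_45048"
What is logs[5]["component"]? "database"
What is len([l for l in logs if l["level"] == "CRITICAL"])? 0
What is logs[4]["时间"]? "2024-01-15T11:38:57.294Z"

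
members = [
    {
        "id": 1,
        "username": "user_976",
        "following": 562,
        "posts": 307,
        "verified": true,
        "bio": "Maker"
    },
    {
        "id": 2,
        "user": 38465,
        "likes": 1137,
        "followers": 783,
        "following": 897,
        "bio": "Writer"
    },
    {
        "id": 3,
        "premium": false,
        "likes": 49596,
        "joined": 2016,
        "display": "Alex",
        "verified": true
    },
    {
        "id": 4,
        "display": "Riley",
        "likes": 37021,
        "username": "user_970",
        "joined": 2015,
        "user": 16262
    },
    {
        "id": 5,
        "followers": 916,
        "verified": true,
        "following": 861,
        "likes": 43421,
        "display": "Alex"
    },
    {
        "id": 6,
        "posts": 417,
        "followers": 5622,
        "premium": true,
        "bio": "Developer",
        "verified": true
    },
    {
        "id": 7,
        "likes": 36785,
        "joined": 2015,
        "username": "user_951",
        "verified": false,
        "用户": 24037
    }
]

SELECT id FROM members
[1, 2, 3, 4, 5, 6, 7]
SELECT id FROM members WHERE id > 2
[3, 4, 5, 6, 7]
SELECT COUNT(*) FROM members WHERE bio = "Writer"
1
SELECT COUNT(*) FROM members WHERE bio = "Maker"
1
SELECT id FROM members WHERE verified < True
[7]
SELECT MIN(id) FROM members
1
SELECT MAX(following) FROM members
897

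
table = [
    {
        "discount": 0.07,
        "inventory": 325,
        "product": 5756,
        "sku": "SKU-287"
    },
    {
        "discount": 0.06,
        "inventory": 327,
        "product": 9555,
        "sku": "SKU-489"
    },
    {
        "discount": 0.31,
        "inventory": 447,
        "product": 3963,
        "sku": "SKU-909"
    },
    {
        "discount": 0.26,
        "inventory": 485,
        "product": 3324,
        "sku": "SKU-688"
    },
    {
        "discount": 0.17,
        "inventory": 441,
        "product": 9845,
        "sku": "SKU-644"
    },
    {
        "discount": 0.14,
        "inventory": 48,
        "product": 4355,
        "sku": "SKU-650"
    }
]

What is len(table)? 6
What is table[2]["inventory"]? 447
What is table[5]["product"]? 4355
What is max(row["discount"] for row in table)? 0.31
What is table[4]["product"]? 9845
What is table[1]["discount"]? 0.06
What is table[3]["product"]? 3324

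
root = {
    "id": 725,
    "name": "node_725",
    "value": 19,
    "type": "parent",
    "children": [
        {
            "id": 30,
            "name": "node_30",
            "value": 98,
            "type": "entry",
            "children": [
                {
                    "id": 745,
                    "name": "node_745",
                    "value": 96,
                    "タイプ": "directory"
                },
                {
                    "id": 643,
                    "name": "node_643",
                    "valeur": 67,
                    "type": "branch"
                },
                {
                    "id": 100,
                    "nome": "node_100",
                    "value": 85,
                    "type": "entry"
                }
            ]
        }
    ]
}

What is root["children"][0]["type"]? "entry"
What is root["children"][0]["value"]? 98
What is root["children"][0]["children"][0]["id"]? 745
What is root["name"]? "node_725"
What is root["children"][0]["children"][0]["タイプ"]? "directory"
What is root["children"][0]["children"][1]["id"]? 643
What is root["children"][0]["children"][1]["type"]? "branch"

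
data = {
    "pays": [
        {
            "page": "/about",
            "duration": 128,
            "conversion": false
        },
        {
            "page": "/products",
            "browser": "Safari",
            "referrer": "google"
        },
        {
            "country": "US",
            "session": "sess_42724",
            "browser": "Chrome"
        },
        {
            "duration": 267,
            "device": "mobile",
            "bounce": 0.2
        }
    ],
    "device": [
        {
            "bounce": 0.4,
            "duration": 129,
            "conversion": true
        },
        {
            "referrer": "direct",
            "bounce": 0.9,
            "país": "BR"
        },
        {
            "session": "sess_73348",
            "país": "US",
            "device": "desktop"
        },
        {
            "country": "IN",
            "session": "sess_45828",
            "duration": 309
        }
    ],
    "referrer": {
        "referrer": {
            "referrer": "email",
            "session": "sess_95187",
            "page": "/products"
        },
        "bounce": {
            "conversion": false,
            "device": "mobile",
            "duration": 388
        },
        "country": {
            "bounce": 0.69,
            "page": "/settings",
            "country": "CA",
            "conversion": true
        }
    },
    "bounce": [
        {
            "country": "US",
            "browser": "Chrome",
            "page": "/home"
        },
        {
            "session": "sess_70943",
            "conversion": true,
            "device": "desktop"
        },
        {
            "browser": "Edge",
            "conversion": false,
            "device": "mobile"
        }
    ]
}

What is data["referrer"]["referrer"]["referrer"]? "email"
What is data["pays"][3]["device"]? "mobile"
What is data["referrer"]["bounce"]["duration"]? 388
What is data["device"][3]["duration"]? 309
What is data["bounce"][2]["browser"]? "Edge"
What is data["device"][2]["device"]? "desktop"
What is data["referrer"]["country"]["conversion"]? True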